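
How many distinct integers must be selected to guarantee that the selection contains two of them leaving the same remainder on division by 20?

21

By pigeonhole, the 20 residue classes mod 20 are the pigeonholes.
With 20 integers one could put 1 in each residue class and have no class reach 2.
The 21st integer pushes some class to 2, so 20·1 + 1 = 21.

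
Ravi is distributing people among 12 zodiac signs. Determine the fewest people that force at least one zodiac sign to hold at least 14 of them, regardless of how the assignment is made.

With 156 people one could put exactly 13 in each of the 12 zodiac signs, and no zodiac sign would reach 14.
One more person must land in a zodiac sign that already has 13, giving it 14.
So 12 × 13 + 1 = 157 people are required.

157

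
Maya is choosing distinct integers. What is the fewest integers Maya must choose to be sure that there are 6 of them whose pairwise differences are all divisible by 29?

146

Integers whose pairwise differences are multiples of 29 are exactly those sharing a remainder mod 29. Pigeonhole: the 29 residue classes mod 29 are the pigeonholes.
With 145 integers one could put 5 in each residue class and have no class reach 6.
The 146th integer pushes some class to 6, so 29·5 + 1 = 146.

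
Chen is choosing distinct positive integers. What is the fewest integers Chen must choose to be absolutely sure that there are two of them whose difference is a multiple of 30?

31

Integers whose pairwise differences are multiples of 30 are exactly those sharing a remainder mod 30. The 30 residue classes mod 30 are the pigeonholes.
With 30 integers one could put 1 in each residue class and have no class reach 2.
The 31st integer pushes some class to 2, so 30·1 + 1 = 31.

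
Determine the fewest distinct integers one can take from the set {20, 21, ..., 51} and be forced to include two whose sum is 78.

Two chosen integers sum to 78 exactly when both halves of some pair {x, 78−x} with 27 ≤ x ≤ 78−x ≤ 51 are chosen — 12 such pairs.
The remaining 8 elements (those with no distinct partner in range) can never complete a 78-sum, so the worst case takes all of them and one from each pair: 8 + 12 = 20.
By the pigeonhole principle, the 21st integer has to be the second member of some pair, so 20 + 1 = 21.

21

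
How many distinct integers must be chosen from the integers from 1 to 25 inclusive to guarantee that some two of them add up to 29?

15

Two chosen integers sum to 29 exactly when both halves of some pair {x, 29−x} with 4 ≤ x ≤ 29−x ≤ 25 are chosen — 11 such pairs.
The remaining 3 elements (those with no distinct partner in range) can never complete a 29-sum, so the worst case takes all of them and one from each pair: 3 + 11 = 14.
The 15th integer has to be the second member of some pair, so 14 + 1 = 15.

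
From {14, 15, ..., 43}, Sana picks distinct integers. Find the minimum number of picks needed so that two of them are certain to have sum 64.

Group the elements by complementary pair {x, 64−x}: {21,43}, {22,42}, {23,41}, …, giving 11 two-element pairs, the single value 32 (it cannot pair with itself since the integers are distinct), and 7 integers whose partner 64−x falls outside [14,43].
By pigeonhole, treating each of those 19 groups as a pigeonhole, one can pick one integer per group — 19 integers — with no two summing to 64.
The 20th integer lands in an occupied pair, forcing a sum of 64.

20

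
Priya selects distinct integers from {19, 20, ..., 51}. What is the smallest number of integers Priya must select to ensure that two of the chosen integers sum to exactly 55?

25

Group the elements by complementary pair {x, 55−x}: {19,36}, {20,35}, {21,34}, …, giving 9 two-element pairs and 15 integers whose partner 55−x falls outside [19,51].
Treating each of those 24 groups as a pigeonhole, one can pick one integer per group — 24 integers — with no two summing to 55.
The 25th integer lands in an occupied pair, forcing a sum of 55.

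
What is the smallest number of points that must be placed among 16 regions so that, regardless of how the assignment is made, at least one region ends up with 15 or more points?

225

With 224 points one could put exactly 14 in each of the 16 regions, and no region would reach 15.
One more point must land in a region that already has 14, giving it 15.
So 16 × 14 + 1 = 225 points are required.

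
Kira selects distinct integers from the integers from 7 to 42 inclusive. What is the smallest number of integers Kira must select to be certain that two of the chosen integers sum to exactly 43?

Two chosen integers sum to 43 exactly when both halves of some pair {x, 43−x} with 7 ≤ x ≤ 43−x ≤ 36 are chosen — 15 such pairs.
The remaining 6 elements (those with no distinct partner in range) can never complete a 43-sum, so the worst case takes all of them and one from each pair: 6 + 15 = 21.
The 22nd integer has to be the second member of some pair, so 21 + 1 = 22.

22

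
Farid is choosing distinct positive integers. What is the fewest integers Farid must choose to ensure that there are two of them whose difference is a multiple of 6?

Integers whose pairwise differences are multiples of 6 are exactly those sharing a remainder mod 6. By the pigeonhole principle, the 6 residue classes mod 6 are the pigeonholes.
With 6 integers one could put 1 in each residue class and have no class reach 2.
The 7th integer pushes some class to 2, so 6·1 + 1 = 7.

7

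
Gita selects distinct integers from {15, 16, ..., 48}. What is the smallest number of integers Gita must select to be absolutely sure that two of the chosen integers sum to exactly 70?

22

Two chosen integers sum to 70 exactly when both halves of some pair {x, 70−x} with 22 ≤ x ≤ 70−x ≤ 48 are chosen — 13 such pairs.
The remaining 8 elements (those with no distinct partner in range) can never complete a 70-sum, so the worst case takes all of them and one from each pair: 8 + 13 = 21.
The 22nd integer has to be the second member of some pair, so 21 + 1 = 22.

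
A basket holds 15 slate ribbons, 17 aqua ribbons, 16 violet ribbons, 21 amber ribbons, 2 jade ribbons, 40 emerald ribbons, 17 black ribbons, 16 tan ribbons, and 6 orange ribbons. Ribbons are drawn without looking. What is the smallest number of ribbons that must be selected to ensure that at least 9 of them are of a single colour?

An adversary could hand out at most 8 ribbons per colour (jade, orange run out sooner): 8 + 8 + 8 + 8 + 2 + 8 + 8 + 8 + 6 = 64 ribbons and still no colour has 9.
One more ribbon lands in a colour already at 8, so 65 draws are enough and 64 are not.

65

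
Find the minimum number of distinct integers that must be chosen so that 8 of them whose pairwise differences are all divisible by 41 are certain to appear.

Integers whose pairwise differences are multiples of 41 are exactly those sharing a remainder mod 41. The 41 residue classes mod 41 are the pigeonholes.
With 287 integers one could put 7 in each residue class and have no class reach 8.
The 288th integer pushes some class to 8, so 41·7 + 1 = 288.

288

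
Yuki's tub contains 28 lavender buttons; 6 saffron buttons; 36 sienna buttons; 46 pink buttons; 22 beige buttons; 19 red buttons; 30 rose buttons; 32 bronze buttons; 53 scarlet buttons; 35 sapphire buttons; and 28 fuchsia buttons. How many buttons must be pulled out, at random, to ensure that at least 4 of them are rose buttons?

In the worst case for collecting rose buttons, every non-rose button comes out first.
There are 28 + 6 + 36 + 46 + 22 + 19 + 32 + 53 + 35 + 28 = 305 non-rose buttons altogether.
After those, each further button must be rose, so 305 + 4 = 309 draws guarantee 4 rose buttons.

309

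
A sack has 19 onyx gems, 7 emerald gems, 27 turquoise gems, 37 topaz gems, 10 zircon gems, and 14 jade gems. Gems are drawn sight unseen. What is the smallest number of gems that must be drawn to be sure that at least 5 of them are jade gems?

105

In the worst case for collecting jade gems, every non-jade gem comes out first.
There are 19 + 7 + 27 + 37 + 10 = 100 non-jade gems altogether.
After those, each further gem must be jade, so 100 + 5 = 105 draws guarantee 5 jade gems.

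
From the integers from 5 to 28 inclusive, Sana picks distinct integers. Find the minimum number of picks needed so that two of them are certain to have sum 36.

15

Two chosen integers sum to 36 exactly when both halves of some pair {x, 36−x} with 8 ≤ x ≤ 36−x ≤ 28 are chosen — 10 such pairs.
The remaining 4 elements (those with no distinct partner in range) can never complete a 36-sum, so the worst case takes all of them and one from each pair: 4 + 10 = 14.
By the pigeonhole principle, the 15th integer has to be the second member of some pair, so 14 + 1 = 15.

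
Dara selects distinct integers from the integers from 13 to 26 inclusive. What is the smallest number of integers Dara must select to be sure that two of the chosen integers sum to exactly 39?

Two chosen integers sum to 39 exactly when both halves of some pair {x, 39−x} with 13 ≤ x ≤ 39−x ≤ 26 are chosen — 7 such pairs.
Every element belongs to one of those pairs, so the worst case picks one from each: 7 integers.
By pigeonhole, the 8th integer has to be the second member of some pair, so 7 + 1 = 8.

8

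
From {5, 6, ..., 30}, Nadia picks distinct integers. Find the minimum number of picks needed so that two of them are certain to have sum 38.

Group the elements by complementary pair {x, 38−x}: {8,30}, {9,29}, {10,28}, …, giving 11 two-element pairs, the single value 19 (it cannot pair with itself since the integers are distinct), and 3 integers whose partner 38−x falls outside [5,30].
By the pigeonhole principle, treating each of those 15 groups as a pigeonhole, one can pick one integer per group — 15 integers — with no two summing to 38.
The 16th integer lands in an occupied pair, forcing a sum of 38.

16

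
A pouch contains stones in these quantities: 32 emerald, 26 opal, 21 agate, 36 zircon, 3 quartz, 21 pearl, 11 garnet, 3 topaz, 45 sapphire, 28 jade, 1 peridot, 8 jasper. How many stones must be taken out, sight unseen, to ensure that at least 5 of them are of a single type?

By the pigeonhole principle, put each drawn stone into a box by type. The largest draw with every box below 5 takes min(count, 4) from each type; types with fewer than 4 contribute all they have.
Σ min(cᵢ, 4) = 4 + 4 + 4 + 4 + 3 + 4 + 4 + 3 + 4 + 4 + 1 + 4 = 43.
Draw number 43 + 1 = 44 must push one box to 5.

44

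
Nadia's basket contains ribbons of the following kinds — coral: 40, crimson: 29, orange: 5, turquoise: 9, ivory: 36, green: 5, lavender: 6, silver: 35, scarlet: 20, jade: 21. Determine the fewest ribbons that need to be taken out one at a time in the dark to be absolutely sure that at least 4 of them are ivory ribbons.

In the worst case for collecting ivory ribbons, every non-ivory ribbon comes out first.
There are 40 + 29 + 5 + 9 + 5 + 6 + 35 + 20 + 21 = 170 non-ivory ribbons altogether.
After those, each further ribbon must be ivory, so 170 + 4 = 174 draws guarantee 4 ivory ribbons.

174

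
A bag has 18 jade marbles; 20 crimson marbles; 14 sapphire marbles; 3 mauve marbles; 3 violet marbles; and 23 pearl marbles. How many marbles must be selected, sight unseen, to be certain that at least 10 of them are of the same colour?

The 6 colours are the holes; the marbles drawn are the pigeons.
To avoid 10 of any one colour, the worst case takes at most 9 of each colour, or every marble of a colour that has fewer than 9.
That gives 9 + 9 + 9 + 3 + 3 + 9 = 42 marbles with no colour reaching 10.
The next marble forces some colour to 10, so 42 + 1 = 43.

43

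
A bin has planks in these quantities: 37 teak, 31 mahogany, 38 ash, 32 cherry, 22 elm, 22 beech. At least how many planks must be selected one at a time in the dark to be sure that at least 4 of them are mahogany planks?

In the worst case for collecting mahogany planks, every non-mahogany plank comes out first.
There are 37 + 38 + 32 + 22 + 22 = 151 non-mahogany planks altogether.
After those, each further plank must be mahogany, so 151 + 4 = 155 draws guarantee 4 mahogany planks.

155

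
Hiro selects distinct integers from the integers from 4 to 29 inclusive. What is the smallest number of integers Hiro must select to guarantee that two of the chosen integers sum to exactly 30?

16

Two chosen integers sum to 30 exactly when both halves of some pair {x, 30−x} with 4 ≤ x ≤ 30−x ≤ 26 are chosen — 11 such pairs.
The remaining 4 elements (those with no distinct partner in range) can never complete a 30-sum, so the worst case takes all of them and one from each pair: 4 + 11 = 15.
By pigeonhole, the 16th integer has to be the second member of some pair, so 15 + 1 = 16.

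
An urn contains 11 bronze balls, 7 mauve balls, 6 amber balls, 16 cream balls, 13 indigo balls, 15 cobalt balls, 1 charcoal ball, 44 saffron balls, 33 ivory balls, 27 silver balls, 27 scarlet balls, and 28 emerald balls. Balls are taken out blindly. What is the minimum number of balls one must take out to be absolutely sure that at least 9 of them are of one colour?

87

An adversary could hand out at most 8 balls per colour (mauve, amber, charcoal run out sooner): 8 + 7 + 6 + 8 + 8 + 8 + 1 + 8 + 8 + 8 + 8 + 8 = 86 balls and still no colour has 9.
By pigeonhole, one more ball lands in a colour already at 8, so 87 draws are enough and 86 are not.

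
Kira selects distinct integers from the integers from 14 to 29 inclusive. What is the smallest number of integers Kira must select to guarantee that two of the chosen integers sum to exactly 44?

Group the elements by complementary pair {x, 44−x}: {15,29}, {16,28}, {17,27}, …, giving 7 two-element pairs; the single value 22 (it cannot pair with itself since the integers are distinct); and 1 integer whose partner 44−x falls outside [14,29].
Treating each of those 9 groups as a pigeonhole, one can pick one integer per group — 9 integers — with no two summing to 44.
The 10th integer lands in an occupied pair, forcing a sum of 44.

10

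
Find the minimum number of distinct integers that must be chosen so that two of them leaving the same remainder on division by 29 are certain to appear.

The 29 residue classes mod 29 are the pigeonholes.
With 29 integers one could put 1 in each residue class and have no class reach 2.
The 30th integer pushes some class to 2, so 29·1 + 1 = 30.

30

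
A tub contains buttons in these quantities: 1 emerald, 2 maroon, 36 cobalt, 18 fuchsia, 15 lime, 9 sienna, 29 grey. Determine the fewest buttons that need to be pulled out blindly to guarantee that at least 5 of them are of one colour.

24

Put each drawn button into a box by colour. The largest draw with every box below 5 takes min(count, 4) from each colour; colours with fewer than 4 contribute all they have.
Σ min(cᵢ, 4) = 1 + 2 + 4 + 4 + 4 + 4 + 4 = 23.
Draw number 23 + 1 = 24 must push one box to 5.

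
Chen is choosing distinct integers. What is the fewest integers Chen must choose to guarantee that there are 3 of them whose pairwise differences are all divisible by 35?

71

Integers whose pairwise differences are multiples of 35 are exactly those sharing a remainder mod 35. By pigeonhole, the 35 residue classes mod 35 are the pigeonholes.
With 70 integers one could put 2 in each residue class and have no class reach 3.
The 71st integer pushes some class to 3, so 35·2 + 1 = 71.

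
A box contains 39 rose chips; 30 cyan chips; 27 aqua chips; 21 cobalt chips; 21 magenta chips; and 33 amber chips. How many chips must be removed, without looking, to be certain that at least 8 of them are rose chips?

In the worst case for collecting rose chips, every non-rose chip comes out first.
There are 30 + 27 + 21 + 21 + 33 = 132 non-rose chips altogether.
After those, each further chip must be rose, so 132 + 8 = 140 draws guarantee 8 rose chips.

140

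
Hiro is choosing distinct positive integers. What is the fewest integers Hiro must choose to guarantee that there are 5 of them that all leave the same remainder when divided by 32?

By pigeonhole, the 32 residue classes mod 32 are the pigeonholes.
With 128 integers one could put 4 in each residue class and have no class reach 5.
The 129th integer pushes some class to 5, so 32·4 + 1 = 129.

129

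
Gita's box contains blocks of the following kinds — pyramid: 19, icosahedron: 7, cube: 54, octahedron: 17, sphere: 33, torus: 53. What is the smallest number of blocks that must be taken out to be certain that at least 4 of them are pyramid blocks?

In the worst case for collecting pyramid blocks, every non-pyramid block comes out first.
There are 7 + 54 + 17 + 33 + 53 = 164 non-pyramid blocks altogether.
After those, each further block must be pyramid, so 164 + 4 = 168 draws guarantee 4 pyramid blocks.

168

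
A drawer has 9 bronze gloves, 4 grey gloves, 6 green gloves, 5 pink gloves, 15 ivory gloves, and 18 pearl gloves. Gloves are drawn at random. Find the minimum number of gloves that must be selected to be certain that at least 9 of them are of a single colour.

An adversary could hand out at most 8 gloves per colour (grey, green, pink run out sooner): 8 + 4 + 6 + 5 + 8 + 8 = 39 gloves and still no colour has 9.
By pigeonhole, one more glove lands in a colour already at 8, so 40 draws are enough and 39 are not.

40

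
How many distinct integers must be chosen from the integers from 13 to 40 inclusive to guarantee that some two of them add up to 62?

20

Two chosen integers sum to 62 exactly when both halves of some pair {x, 62−x} with 22 ≤ x ≤ 62−x ≤ 40 are chosen — 9 such pairs.
The remaining 10 elements (those with no distinct partner in range) can never complete a 62-sum, so the worst case takes all of them and one from each pair: 10 + 9 = 19.
Pigeonhole: the 20th integer has to be the second member of some pair, so 19 + 1 = 20.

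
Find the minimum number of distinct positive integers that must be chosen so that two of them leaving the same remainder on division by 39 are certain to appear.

40

By the pigeonhole principle, the 39 residue classes mod 39 are the pigeonholes.
With 39 integers one could put 1 in each residue class and have no class reach 2.
The 40th integer pushes some class to 2, so 39·1 + 1 = 40.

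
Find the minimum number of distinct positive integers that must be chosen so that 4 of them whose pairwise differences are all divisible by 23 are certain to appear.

Integers whose pairwise differences are multiples of 23 are exactly those sharing a remainder mod 23. The 23 residue classes mod 23 are the pigeonholes.
With 69 integers one could put 3 in each residue class and have no class reach 4.
The 70th integer pushes some class to 4, so 23·3 + 1 = 70.

70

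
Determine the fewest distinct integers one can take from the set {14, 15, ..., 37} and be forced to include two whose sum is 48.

Group the elements by complementary pair {x, 48−x}: {14,34}, {15,33}, {16,32}, …, giving 10 two-element pairs, the single value 24 (it cannot pair with itself since the integers are distinct), and 3 integers whose partner 48−x falls outside [14,37].
Treating each of those 14 groups as a pigeonhole, one can pick one integer per group — 14 integers — with no two summing to 48.
The 15th integer lands in an occupied pair, forcing a sum of 48.

15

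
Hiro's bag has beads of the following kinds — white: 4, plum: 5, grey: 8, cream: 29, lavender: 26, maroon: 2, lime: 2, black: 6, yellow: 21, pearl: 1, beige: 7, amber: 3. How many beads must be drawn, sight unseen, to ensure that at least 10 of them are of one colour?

By the pigeonhole principle, the 12 colours are the holes; the beads drawn are the pigeons.
To avoid 10 of any one colour, the worst case takes at most 9 of each colour, or every bead of a colour that has fewer than 9.
That gives 4 + 5 + 8 + 9 + 9 + 2 + 2 + 6 + 9 + 1 + 7 + 3 = 65 beads with no colour reaching 10.
The next bead forces some colour to 10, so 65 + 1 = 66.

66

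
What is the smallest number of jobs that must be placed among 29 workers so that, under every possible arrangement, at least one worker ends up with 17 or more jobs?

With 464 jobs one could put exactly 16 in each of the 29 workers, and no worker would reach 17.
By pigeonhole, one more job must land in a worker that already has 16, giving it 17.
So 29 × 16 + 1 = 465 jobs are required.

465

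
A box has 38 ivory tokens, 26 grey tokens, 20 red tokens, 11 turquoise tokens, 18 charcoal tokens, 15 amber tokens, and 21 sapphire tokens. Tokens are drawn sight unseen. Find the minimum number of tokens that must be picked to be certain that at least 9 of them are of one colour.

Put each drawn token into a box by colour. The largest draw with every box below 9 takes min(count, 8) from each colour.
Σ min(cᵢ, 8) = 8 + 8 + 8 + 8 + 8 + 8 + 8 = 56.
Draw number 56 + 1 = 57 must push one box to 9.

57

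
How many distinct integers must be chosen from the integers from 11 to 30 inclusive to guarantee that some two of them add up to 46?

14

Two chosen integers sum to 46 exactly when both halves of some pair {x, 46−x} with 16 ≤ x ≤ 46−x ≤ 30 are chosen — 7 such pairs.
The remaining 6 elements (those with no distinct partner in range) can never complete a 46-sum, so the worst case takes all of them and one from each pair: 6 + 7 = 13.
The 14th integer has to be the second member of some pair, so 13 + 1 = 14.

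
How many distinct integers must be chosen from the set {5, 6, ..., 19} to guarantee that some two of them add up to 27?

Group the elements by complementary pair {x, 27−x}: {8,19}, {9,18}, {10,17}, …, giving 6 two-element pairs and 3 integers whose partner 27−x falls outside [5,19].
By pigeonhole, treating each of those 9 groups as a pigeonhole, one can pick one integer per group — 9 integers — with no two summing to 27.
The 10th integer lands in an occupied pair, forcing a sum of 27.

10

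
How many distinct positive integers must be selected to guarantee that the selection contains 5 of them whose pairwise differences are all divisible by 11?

Integers whose pairwise differences are multiples of 11 are exactly those sharing a remainder mod 11. The 11 residue classes mod 11 are the pigeonholes.
With 44 integers one could put 4 in each residue class and have no class reach 5.
The 45th integer pushes some class to 5, so 11·4 + 1 = 45.

45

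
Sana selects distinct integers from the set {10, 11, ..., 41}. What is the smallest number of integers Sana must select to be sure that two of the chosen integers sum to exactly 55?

Two chosen integers sum to 55 exactly when both halves of some pair {x, 55−x} with 14 ≤ x ≤ 55−x ≤ 41 are chosen — 14 such pairs.
The remaining 4 elements (those with no distinct partner in range) can never complete a 55-sum, so the worst case takes all of them and one from each pair: 4 + 14 = 18.
By the pigeonhole principle, the 19th integer has to be the second member of some pair, so 18 + 1 = 19.

19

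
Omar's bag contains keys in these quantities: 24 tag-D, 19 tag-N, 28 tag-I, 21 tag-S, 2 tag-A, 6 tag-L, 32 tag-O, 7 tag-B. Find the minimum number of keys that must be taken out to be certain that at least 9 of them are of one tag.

By the pigeonhole principle, put each drawn key into a box by tag. The largest draw with every box below 9 takes min(count, 8) from each tag; tags with fewer than 8 contribute all they have.
Σ min(cᵢ, 8) = 8 + 8 + 8 + 8 + 2 + 6 + 8 + 7 = 55.
Draw number 55 + 1 = 56 must push one box to 9.

56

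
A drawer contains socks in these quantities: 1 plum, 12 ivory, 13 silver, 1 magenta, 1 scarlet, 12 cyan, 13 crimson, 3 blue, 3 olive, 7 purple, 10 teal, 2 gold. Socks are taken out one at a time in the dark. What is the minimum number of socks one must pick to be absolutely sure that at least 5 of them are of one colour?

36

Put each drawn sock into a box by colour. The largest draw with every box below 5 takes min(count, 4) from each colour; colours with fewer than 4 contribute all they have.
Σ min(cᵢ, 4) = 1 + 4 + 4 + 1 + 1 + 4 + 4 + 3 + 3 + 4 + 4 + 2 = 35.
Draw number 35 + 1 = 36 must push one box to 5.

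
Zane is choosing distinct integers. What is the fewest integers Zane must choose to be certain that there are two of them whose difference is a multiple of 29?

30

Integers whose pairwise differences are multiples of 29 are exactly those sharing a remainder mod 29. Pigeonhole: the 29 residue classes mod 29 are the pigeonholes.
With 29 integers one could put 1 in each residue class and have no class reach 2.
The 30th integer pushes some class to 2, so 29·1 + 1 = 30.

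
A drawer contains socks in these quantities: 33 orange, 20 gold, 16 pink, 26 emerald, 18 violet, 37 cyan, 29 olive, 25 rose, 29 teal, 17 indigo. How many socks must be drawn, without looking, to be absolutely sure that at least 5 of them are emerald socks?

In the worst case for collecting emerald socks, every non-emerald sock comes out first.
There are 33 + 20 + 16 + 18 + 37 + 29 + 25 + 29 + 17 = 224 non-emerald socks altogether.
After those, each further sock must be emerald, so 224 + 5 = 229 draws guarantee 5 emerald socks.

229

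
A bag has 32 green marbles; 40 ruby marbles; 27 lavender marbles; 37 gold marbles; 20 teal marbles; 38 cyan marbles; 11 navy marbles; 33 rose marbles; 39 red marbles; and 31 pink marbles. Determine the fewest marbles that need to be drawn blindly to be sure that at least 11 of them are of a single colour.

101

Put each drawn marble into a box by colour. The largest draw with every box below 11 takes min(count, 10) from each colour.
Σ min(cᵢ, 10) = 10 + 10 + 10 + 10 + 10 + 10 + 10 + 10 + 10 + 10 = 100.
Draw number 100 + 1 = 101 must push one box to 11.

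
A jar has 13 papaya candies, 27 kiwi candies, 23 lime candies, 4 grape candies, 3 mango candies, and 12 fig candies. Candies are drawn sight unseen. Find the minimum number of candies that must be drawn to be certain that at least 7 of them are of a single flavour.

32

Pigeonhole: the 6 flavours are the holes; the candies drawn are the pigeons.
To avoid 7 of any one flavour, the worst case takes at most 6 of each flavour, or every candy of a flavour that has fewer than 6.
That gives 6 + 6 + 6 + 4 + 3 + 6 = 31 candies with no flavour reaching 7.
The next candy forces some flavour to 7, so 31 + 1 = 32.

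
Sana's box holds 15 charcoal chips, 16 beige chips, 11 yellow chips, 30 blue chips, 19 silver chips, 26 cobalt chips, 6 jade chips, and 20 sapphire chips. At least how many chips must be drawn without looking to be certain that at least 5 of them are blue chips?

118

In the worst case for collecting blue chips, every non-blue chip comes out first.
There are 15 + 16 + 11 + 19 + 26 + 6 + 20 = 113 non-blue chips altogether.
After those, each further chip must be blue, so 113 + 5 = 118 draws guarantee 5 blue chips.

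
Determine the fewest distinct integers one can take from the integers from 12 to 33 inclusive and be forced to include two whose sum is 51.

A set avoiding the sum 51 can contain at most one of each pair {x, 51−x}, plus the 6 elements whose complement lies outside the range.
The integers 12, …, 25 (14 of them) are such a set: any two sum to at least 12+13 = 25 and at most 24+25 = 49 < 51.
Any 15th integer completes one of the 8 pairs, so 15 choices force a sum of 51.

15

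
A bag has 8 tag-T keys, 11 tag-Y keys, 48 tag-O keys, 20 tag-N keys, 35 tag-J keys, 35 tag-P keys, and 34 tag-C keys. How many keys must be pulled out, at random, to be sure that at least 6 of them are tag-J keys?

162

In the worst case for collecting tag-J keys, every non-tag-J key comes out first.
There are 8 + 11 + 48 + 20 + 35 + 34 = 156 non-tag-J keys altogether.
After those, each further key must be tag-J, so 156 + 6 = 162 draws guarantee 6 tag-J keys.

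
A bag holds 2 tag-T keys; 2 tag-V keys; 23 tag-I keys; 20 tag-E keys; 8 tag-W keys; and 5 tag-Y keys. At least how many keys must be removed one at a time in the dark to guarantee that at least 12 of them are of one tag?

Put each drawn key into a box by tag. The largest draw with every box below 12 takes min(count, 11) from each tag; tags with fewer than 11 contribute all they have.
Σ min(cᵢ, 11) = 2 + 2 + 11 + 11 + 8 + 5 = 39.
Draw number 39 + 1 = 40 must push one box to 12.

40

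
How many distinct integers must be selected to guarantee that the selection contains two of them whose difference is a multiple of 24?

Integers whose pairwise differences are multiples of 24 are exactly those sharing a remainder mod 24. The 24 residue classes mod 24 are the pigeonholes.
With 24 integers one could put 1 in each residue class and have no class reach 2.
The 25th integer pushes some class to 2, so 24·1 + 1 = 25.

25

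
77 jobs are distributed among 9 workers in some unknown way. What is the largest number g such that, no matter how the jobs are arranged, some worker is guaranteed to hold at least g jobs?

The 9 workers are the holes and the 77 jobs are the pigeons.
If every worker held at most 8 jobs, the total would be at most 9 × 8 = 72, which is less than 77.
So some worker holds at least ⌈77/9⌉ = 9 jobs.

9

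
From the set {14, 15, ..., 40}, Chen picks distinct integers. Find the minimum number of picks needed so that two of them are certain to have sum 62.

19

Two chosen integers sum to 62 exactly when both halves of some pair {x, 62−x} with 22 ≤ x ≤ 62−x ≤ 40 are chosen — 9 such pairs.
The remaining 9 elements (those with no distinct partner in range) can never complete a 62-sum, so the worst case takes all of them and one from each pair: 9 + 9 = 18.
The 19th integer has to be the second member of some pair, so 18 + 1 = 19.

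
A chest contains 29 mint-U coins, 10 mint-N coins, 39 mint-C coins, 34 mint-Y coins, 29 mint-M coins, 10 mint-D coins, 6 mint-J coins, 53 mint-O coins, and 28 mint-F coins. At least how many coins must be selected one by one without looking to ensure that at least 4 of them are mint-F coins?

In the worst case for collecting mint-F coins, every non-mint-F coin comes out first.
There are 29 + 10 + 39 + 34 + 29 + 10 + 6 + 53 = 210 non-mint-F coins altogether.
After those, each further coin must be mint-F, so 210 + 4 = 214 draws guarantee 4 mint-F coins.

214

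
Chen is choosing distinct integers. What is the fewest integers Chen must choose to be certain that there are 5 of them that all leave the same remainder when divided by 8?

33

The 8 residue classes mod 8 are the pigeonholes.
With 32 integers one could put 4 in each residue class and have no class reach 5.
The 33rd integer pushes some class to 5, so 8·4 + 1 = 33.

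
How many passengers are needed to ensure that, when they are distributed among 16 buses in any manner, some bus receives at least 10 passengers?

With 144 passengers one could put exactly 9 in each of the 16 buses, and no bus would reach 10.
One more passenger must land in a bus that already has 9, giving it 10.
So 16 × 9 + 1 = 145 passengers are required.

145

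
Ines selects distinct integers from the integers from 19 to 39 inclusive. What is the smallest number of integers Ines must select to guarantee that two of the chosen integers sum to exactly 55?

A set avoiding the sum 55 can contain at most one of each pair {x, 55−x}, plus the 3 elements whose complement lies outside the range.
The integers 28, …, 39 (12 of them) are such a set: any two sum to at least 28+29 = 57 > 55.
By the pigeonhole principle, any 13th integer completes one of the 9 pairs, so 13 choices force a sum of 55.

13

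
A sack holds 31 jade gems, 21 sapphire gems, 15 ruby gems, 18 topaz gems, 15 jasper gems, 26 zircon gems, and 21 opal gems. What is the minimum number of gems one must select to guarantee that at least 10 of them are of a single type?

64

By the pigeonhole principle, the 7 types are the holes; the gems drawn are the pigeons.
To avoid 10 of any one type, the worst case takes at most 9 of each type.
That gives 9 + 9 + 9 + 9 + 9 + 9 + 9 = 63 gems with no type reaching 10.
The next gem forces some type to 10, so 63 + 1 = 64.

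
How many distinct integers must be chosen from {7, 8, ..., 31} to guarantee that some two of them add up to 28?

Group the elements by complementary pair {x, 28−x}: {7,21}, {8,20}, {9,19}, …, giving 7 two-element pairs; the single value 14 (it cannot pair with itself since the integers are distinct); and 10 integers whose partner 28−x falls outside [7,31].
Pigeonhole: treating each of those 18 groups as a pigeonhole, one can pick one integer per group — 18 integers — with no two summing to 28.
The 19th integer lands in an occupied pair, forcing a sum of 28.

19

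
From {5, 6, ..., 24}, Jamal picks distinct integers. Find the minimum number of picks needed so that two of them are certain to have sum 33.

13

Two chosen integers sum to 33 exactly when both halves of some pair {x, 33−x} with 9 ≤ x ≤ 33−x ≤ 24 are chosen — 8 such pairs.
The remaining 4 elements (those with no distinct partner in range) can never complete a 33-sum, so the worst case takes all of them and one from each pair: 4 + 8 = 12.
By the pigeonhole principle, the 13th integer has to be the second member of some pair, so 12 + 1 = 13.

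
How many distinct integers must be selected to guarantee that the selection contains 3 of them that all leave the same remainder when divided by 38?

The 38 residue classes mod 38 are the pigeonholes.
With 76 integers one could put 2 in each residue class and have no class reach 3.
The 77th integer pushes some class to 3, so 38·2 + 1 = 77.

77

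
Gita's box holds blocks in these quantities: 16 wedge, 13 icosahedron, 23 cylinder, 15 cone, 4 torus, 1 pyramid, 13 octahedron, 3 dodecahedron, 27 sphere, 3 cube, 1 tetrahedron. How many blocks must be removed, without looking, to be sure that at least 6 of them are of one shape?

An adversary could hand out at most 5 blocks per shape (5 shapes run out sooner): 5 + 5 + 5 + 5 + 4 + 1 + 5 + 3 + 5 + 3 + 1 = 42 blocks and still no shape has 6.
By the pigeonhole principle, one more block lands in a shape already at 5, so 43 draws are enough and 42 are not.

43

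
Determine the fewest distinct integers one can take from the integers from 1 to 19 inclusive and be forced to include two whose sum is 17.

A set avoiding the sum 17 can contain at most one of each pair {x, 17−x}, plus the 3 elements whose complement lies outside the range.
The integers 9, …, 19 (11 of them) are such a set: any two sum to at least 9+10 = 19 > 17.
Any 12th integer completes one of the 8 pairs, so 12 choices force a sum of 17.

12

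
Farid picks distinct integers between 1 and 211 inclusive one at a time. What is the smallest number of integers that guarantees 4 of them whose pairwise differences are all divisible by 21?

Integers whose pairwise differences are multiples of 21 are exactly those sharing a remainder mod 21. By pigeonhole, the 21 residue classes mod 21 are the pigeonholes.
With 63 integers one could put 3 in each residue class and have no class reach 4.
The 64th integer pushes some class to 4, so 21·3 + 1 = 64.

64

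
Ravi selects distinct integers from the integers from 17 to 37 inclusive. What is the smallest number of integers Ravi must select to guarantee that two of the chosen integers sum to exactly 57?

13

Group the elements by complementary pair {x, 57−x}: {20,37}, {21,36}, {22,35}, …, giving 9 two-element pairs and 3 integers whose partner 57−x falls outside [17,37].
Treating each of those 12 groups as a pigeonhole, one can pick one integer per group — 12 integers — with no two summing to 57.
The 13th integer lands in an occupied pair, forcing a sum of 57.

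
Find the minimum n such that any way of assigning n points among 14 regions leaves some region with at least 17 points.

225

With 224 points one could put exactly 16 in each of the 14 regions, and no region would reach 17.
One more point must land in a region that already has 16, giving it 17.
So 14 × 16 + 1 = 225 points are required.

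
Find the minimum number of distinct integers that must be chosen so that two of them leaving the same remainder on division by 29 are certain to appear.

By pigeonhole, the 29 residue classes mod 29 are the pigeonholes.
With 29 integers one could put 1 in each residue class and have no class reach 2.
The 30th integer pushes some class to 2, so 29·1 + 1 = 30.

30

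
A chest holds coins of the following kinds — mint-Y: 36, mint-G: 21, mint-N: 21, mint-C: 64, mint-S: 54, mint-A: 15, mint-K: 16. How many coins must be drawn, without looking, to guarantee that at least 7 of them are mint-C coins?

In the worst case for collecting mint-C coins, every non-mint-C coin comes out first.
There are 36 + 21 + 21 + 54 + 15 + 16 = 163 non-mint-C coins altogether.
After those, each further coin must be mint-C, so 163 + 7 = 170 draws guarantee 7 mint-C coins.

170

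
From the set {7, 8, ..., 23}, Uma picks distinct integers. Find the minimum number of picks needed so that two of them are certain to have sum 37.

Two chosen integers sum to 37 exactly when both halves of some pair {x, 37−x} with 14 ≤ x ≤ 37−x ≤ 23 are chosen — 5 such pairs.
The remaining 7 elements (those with no distinct partner in range) can never complete a 37-sum, so the worst case takes all of them and one from each pair: 7 + 5 = 12.
The 13th integer has to be the second member of some pair, so 12 + 1 = 13.

13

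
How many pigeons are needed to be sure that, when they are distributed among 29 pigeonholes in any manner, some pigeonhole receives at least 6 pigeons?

With 145 pigeons one could put exactly 5 in each of the 29 pigeonholes, and no pigeonhole would reach 6.
Pigeonhole: one more pigeon must land in a pigeonhole that already has 5, giving it 6.
So 29 × 5 + 1 = 146 pigeons are required.

146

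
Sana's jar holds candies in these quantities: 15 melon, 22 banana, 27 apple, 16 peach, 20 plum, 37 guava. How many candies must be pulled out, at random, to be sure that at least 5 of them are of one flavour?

25

Put each drawn candy into a box by flavour. The largest draw with every box below 5 takes min(count, 4) from each flavour.
Σ min(cᵢ, 4) = 4 + 4 + 4 + 4 + 4 + 4 = 24.
Draw number 24 + 1 = 25 must push one box to 5.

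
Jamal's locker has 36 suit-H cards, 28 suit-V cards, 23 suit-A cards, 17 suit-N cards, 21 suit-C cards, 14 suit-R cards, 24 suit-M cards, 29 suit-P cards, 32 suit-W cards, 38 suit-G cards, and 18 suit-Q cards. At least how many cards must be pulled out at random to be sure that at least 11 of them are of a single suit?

The 11 suits are the holes; the cards drawn are the pigeons.
To avoid 11 of any one suit, the worst case takes at most 10 of each suit.
That gives 10 + 10 + 10 + 10 + 10 + 10 + 10 + 10 + 10 + 10 + 10 = 110 cards with no suit reaching 11.
The next card forces some suit to 11, so 110 + 1 = 111.

111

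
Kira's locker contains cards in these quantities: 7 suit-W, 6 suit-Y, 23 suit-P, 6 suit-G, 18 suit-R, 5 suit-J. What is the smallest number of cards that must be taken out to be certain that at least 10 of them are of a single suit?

43

An adversary could hand out at most 9 cards per suit (4 suits run out sooner): 7 + 6 + 9 + 6 + 9 + 5 = 42 cards and still no suit has 10.
One more card lands in a suit already at 9, so 43 draws are enough and 42 are not.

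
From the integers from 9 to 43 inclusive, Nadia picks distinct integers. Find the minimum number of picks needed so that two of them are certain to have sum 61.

A set avoiding the sum 61 can contain at most one of each pair {x, 61−x}, plus the 9 elements whose complement lies outside the range.
The integers 9, …, 30 (22 of them) are such a set: any two sum to at least 9+10 = 19 and at most 29+30 = 59 < 61.
By the pigeonhole principle, any 23rd integer completes one of the 13 pairs, so 23 choices force a sum of 61.

23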